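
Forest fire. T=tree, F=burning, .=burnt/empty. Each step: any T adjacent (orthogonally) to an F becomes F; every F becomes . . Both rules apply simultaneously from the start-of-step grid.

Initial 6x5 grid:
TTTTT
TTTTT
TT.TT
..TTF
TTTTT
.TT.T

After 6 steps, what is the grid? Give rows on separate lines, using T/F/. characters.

Step 1: 3 trees catch fire, 1 burn out
  TTTTT
  TTTTT
  TT.TF
  ..TF.
  TTTTF
  .TT.T
Step 2: 5 trees catch fire, 3 burn out
  TTTTT
  TTTTF
  TT.F.
  ..F..
  TTTF.
  .TT.F
Step 3: 3 trees catch fire, 5 burn out
  TTTTF
  TTTF.
  TT...
  .....
  TTF..
  .TT..
Step 4: 4 trees catch fire, 3 burn out
  TTTF.
  TTF..
  TT...
  .....
  TF...
  .TF..
Step 5: 4 trees catch fire, 4 burn out
  TTF..
  TF...
  TT...
  .....
  F....
  .F...
Step 6: 3 trees catch fire, 4 burn out
  TF...
  F....
  TF...
  .....
  .....
  .....

TF...
F....
TF...
.....
.....
.....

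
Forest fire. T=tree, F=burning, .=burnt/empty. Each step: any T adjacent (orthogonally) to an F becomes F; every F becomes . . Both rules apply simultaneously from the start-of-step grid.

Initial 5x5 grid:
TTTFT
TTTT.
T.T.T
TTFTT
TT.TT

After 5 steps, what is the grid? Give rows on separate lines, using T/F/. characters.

Step 1: 6 trees catch fire, 2 burn out
  TTF.F
  TTTF.
  T.F.T
  TF.FT
  TT.TT
Step 2: 6 trees catch fire, 6 burn out
  TF...
  TTF..
  T...T
  F...F
  TF.FT
Step 3: 6 trees catch fire, 6 burn out
  F....
  TF...
  F...F
  .....
  F...F
Step 4: 1 trees catch fire, 6 burn out
  .....
  F....
  .....
  .....
  .....
Step 5: 0 trees catch fire, 1 burn out
  .....
  .....
  .....
  .....
  .....

.....
.....
.....
.....
.....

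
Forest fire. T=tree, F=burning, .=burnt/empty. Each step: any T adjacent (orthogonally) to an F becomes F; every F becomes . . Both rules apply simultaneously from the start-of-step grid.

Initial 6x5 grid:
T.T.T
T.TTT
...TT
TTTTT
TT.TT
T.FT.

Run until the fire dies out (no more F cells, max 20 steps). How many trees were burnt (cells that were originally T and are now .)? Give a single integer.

Answer: 18

Derivation:
Step 1: +1 fires, +1 burnt (F count now 1)
Step 2: +1 fires, +1 burnt (F count now 1)
Step 3: +2 fires, +1 burnt (F count now 2)
Step 4: +3 fires, +2 burnt (F count now 3)
Step 5: +3 fires, +3 burnt (F count now 3)
Step 6: +4 fires, +3 burnt (F count now 4)
Step 7: +3 fires, +4 burnt (F count now 3)
Step 8: +1 fires, +3 burnt (F count now 1)
Step 9: +0 fires, +1 burnt (F count now 0)
Fire out after step 9
Initially T: 20, now '.': 28
Total burnt (originally-T cells now '.'): 18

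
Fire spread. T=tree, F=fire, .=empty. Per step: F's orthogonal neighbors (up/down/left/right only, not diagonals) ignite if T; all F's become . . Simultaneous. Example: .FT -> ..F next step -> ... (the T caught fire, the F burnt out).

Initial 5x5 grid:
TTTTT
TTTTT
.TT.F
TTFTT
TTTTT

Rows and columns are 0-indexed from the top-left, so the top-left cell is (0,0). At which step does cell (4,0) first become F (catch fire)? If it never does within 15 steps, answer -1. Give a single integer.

Step 1: cell (4,0)='T' (+6 fires, +2 burnt)
Step 2: cell (4,0)='T' (+8 fires, +6 burnt)
Step 3: cell (4,0)='F' (+4 fires, +8 burnt)
  -> target ignites at step 3
Step 4: cell (4,0)='.' (+2 fires, +4 burnt)
Step 5: cell (4,0)='.' (+1 fires, +2 burnt)
Step 6: cell (4,0)='.' (+0 fires, +1 burnt)
  fire out at step 6

3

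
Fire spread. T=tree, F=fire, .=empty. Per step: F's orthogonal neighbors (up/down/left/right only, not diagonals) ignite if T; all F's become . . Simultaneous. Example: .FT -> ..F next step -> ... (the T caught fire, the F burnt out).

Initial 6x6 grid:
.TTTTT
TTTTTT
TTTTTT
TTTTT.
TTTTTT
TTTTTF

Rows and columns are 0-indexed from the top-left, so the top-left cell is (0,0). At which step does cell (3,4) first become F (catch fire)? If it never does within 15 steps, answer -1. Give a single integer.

Step 1: cell (3,4)='T' (+2 fires, +1 burnt)
Step 2: cell (3,4)='T' (+2 fires, +2 burnt)
Step 3: cell (3,4)='F' (+3 fires, +2 burnt)
  -> target ignites at step 3
Step 4: cell (3,4)='.' (+4 fires, +3 burnt)
Step 5: cell (3,4)='.' (+6 fires, +4 burnt)
Step 6: cell (3,4)='.' (+6 fires, +6 burnt)
Step 7: cell (3,4)='.' (+5 fires, +6 burnt)
Step 8: cell (3,4)='.' (+3 fires, +5 burnt)
Step 9: cell (3,4)='.' (+2 fires, +3 burnt)
Step 10: cell (3,4)='.' (+0 fires, +2 burnt)
  fire out at step 10

3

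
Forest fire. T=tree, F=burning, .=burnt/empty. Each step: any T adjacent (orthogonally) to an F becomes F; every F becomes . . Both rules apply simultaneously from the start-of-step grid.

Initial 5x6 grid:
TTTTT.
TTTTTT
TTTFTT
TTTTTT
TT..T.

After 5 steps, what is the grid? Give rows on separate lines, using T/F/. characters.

Step 1: 4 trees catch fire, 1 burn out
  TTTTT.
  TTTFTT
  TTF.FT
  TTTFTT
  TT..T.
Step 2: 7 trees catch fire, 4 burn out
  TTTFT.
  TTF.FT
  TF...F
  TTF.FT
  TT..T.
Step 3: 8 trees catch fire, 7 burn out
  TTF.F.
  TF...F
  F.....
  TF...F
  TT..F.
Step 4: 4 trees catch fire, 8 burn out
  TF....
  F.....
  ......
  F.....
  TF....
Step 5: 2 trees catch fire, 4 burn out
  F.....
  ......
  ......
  ......
  F.....

F.....
......
......
......
F.....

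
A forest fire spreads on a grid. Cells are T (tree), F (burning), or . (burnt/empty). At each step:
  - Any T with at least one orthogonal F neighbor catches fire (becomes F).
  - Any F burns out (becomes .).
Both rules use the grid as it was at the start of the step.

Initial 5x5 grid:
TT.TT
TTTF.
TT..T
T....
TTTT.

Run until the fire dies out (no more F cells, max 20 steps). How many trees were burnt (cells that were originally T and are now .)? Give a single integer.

Answer: 14

Derivation:
Step 1: +2 fires, +1 burnt (F count now 2)
Step 2: +2 fires, +2 burnt (F count now 2)
Step 3: +3 fires, +2 burnt (F count now 3)
Step 4: +2 fires, +3 burnt (F count now 2)
Step 5: +1 fires, +2 burnt (F count now 1)
Step 6: +1 fires, +1 burnt (F count now 1)
Step 7: +1 fires, +1 burnt (F count now 1)
Step 8: +1 fires, +1 burnt (F count now 1)
Step 9: +1 fires, +1 burnt (F count now 1)
Step 10: +0 fires, +1 burnt (F count now 0)
Fire out after step 10
Initially T: 15, now '.': 24
Total burnt (originally-T cells now '.'): 14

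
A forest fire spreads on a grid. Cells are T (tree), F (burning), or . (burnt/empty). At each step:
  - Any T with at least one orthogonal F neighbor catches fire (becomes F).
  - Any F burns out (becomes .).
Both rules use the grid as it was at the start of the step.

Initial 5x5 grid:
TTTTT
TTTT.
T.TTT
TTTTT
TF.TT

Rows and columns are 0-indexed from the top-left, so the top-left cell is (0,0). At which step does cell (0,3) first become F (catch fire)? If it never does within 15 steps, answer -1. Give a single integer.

Step 1: cell (0,3)='T' (+2 fires, +1 burnt)
Step 2: cell (0,3)='T' (+2 fires, +2 burnt)
Step 3: cell (0,3)='T' (+3 fires, +2 burnt)
Step 4: cell (0,3)='T' (+5 fires, +3 burnt)
Step 5: cell (0,3)='T' (+6 fires, +5 burnt)
Step 6: cell (0,3)='F' (+2 fires, +6 burnt)
  -> target ignites at step 6
Step 7: cell (0,3)='.' (+1 fires, +2 burnt)
Step 8: cell (0,3)='.' (+0 fires, +1 burnt)
  fire out at step 8

6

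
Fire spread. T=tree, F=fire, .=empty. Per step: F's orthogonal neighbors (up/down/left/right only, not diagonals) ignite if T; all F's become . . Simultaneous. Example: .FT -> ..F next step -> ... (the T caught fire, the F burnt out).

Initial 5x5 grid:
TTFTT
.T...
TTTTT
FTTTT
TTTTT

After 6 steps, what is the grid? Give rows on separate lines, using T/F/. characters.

Step 1: 5 trees catch fire, 2 burn out
  TF.FT
  .T...
  FTTTT
  .FTTT
  FTTTT
Step 2: 6 trees catch fire, 5 burn out
  F...F
  .F...
  .FTTT
  ..FTT
  .FTTT
Step 3: 3 trees catch fire, 6 burn out
  .....
  .....
  ..FTT
  ...FT
  ..FTT
Step 4: 3 trees catch fire, 3 burn out
  .....
  .....
  ...FT
  ....F
  ...FT
Step 5: 2 trees catch fire, 3 burn out
  .....
  .....
  ....F
  .....
  ....F
Step 6: 0 trees catch fire, 2 burn out
  .....
  .....
  .....
  .....
  .....

.....
.....
.....
.....
.....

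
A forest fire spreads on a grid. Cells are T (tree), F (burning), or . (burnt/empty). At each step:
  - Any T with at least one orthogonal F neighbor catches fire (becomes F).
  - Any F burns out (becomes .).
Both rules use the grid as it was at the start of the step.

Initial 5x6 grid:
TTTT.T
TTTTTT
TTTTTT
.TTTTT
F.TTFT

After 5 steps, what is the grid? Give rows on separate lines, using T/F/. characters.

Step 1: 3 trees catch fire, 2 burn out
  TTTT.T
  TTTTTT
  TTTTTT
  .TTTFT
  ..TF.F
Step 2: 4 trees catch fire, 3 burn out
  TTTT.T
  TTTTTT
  TTTTFT
  .TTF.F
  ..F...
Step 3: 4 trees catch fire, 4 burn out
  TTTT.T
  TTTTFT
  TTTF.F
  .TF...
  ......
Step 4: 4 trees catch fire, 4 burn out
  TTTT.T
  TTTF.F
  TTF...
  .F....
  ......
Step 5: 4 trees catch fire, 4 burn out
  TTTF.F
  TTF...
  TF....
  ......
  ......

TTTF.F
TTF...
TF....
......
......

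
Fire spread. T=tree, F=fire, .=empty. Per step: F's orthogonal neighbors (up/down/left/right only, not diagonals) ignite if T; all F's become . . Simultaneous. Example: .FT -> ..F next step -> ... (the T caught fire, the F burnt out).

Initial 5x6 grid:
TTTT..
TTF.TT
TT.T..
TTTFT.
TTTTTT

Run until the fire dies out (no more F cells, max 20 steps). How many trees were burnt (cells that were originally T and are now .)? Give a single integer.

Answer: 19

Derivation:
Step 1: +6 fires, +2 burnt (F count now 6)
Step 2: +7 fires, +6 burnt (F count now 7)
Step 3: +5 fires, +7 burnt (F count now 5)
Step 4: +1 fires, +5 burnt (F count now 1)
Step 5: +0 fires, +1 burnt (F count now 0)
Fire out after step 5
Initially T: 21, now '.': 28
Total burnt (originally-T cells now '.'): 19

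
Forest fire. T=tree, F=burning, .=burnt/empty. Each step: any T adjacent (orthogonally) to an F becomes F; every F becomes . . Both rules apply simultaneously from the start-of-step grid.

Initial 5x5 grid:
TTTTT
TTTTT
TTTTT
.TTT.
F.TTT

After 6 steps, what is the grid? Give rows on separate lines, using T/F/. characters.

Step 1: 0 trees catch fire, 1 burn out
  TTTTT
  TTTTT
  TTTTT
  .TTT.
  ..TTT
Step 2: 0 trees catch fire, 0 burn out
  TTTTT
  TTTTT
  TTTTT
  .TTT.
  ..TTT
Step 3: 0 trees catch fire, 0 burn out
  TTTTT
  TTTTT
  TTTTT
  .TTT.
  ..TTT
Step 4: 0 trees catch fire, 0 burn out
  TTTTT
  TTTTT
  TTTTT
  .TTT.
  ..TTT
Step 5: 0 trees catch fire, 0 burn out
  TTTTT
  TTTTT
  TTTTT
  .TTT.
  ..TTT
Step 6: 0 trees catch fire, 0 burn out
  TTTTT
  TTTTT
  TTTTT
  .TTT.
  ..TTT

TTTTT
TTTTT
TTTTT
.TTT.
..TTT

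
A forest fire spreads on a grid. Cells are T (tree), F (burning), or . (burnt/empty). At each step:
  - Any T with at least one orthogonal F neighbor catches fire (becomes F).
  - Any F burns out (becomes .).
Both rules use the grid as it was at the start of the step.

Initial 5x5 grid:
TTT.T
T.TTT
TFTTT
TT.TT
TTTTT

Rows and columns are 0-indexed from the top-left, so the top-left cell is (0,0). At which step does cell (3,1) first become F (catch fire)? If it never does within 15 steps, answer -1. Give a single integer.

Step 1: cell (3,1)='F' (+3 fires, +1 burnt)
  -> target ignites at step 1
Step 2: cell (3,1)='.' (+5 fires, +3 burnt)
Step 3: cell (3,1)='.' (+7 fires, +5 burnt)
Step 4: cell (3,1)='.' (+4 fires, +7 burnt)
Step 5: cell (3,1)='.' (+2 fires, +4 burnt)
Step 6: cell (3,1)='.' (+0 fires, +2 burnt)
  fire out at step 6

1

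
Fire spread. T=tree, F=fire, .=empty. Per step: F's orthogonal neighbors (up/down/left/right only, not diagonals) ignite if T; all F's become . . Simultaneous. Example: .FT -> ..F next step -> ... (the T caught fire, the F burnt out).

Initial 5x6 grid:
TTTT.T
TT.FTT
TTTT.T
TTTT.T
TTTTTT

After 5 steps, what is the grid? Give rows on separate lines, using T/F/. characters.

Step 1: 3 trees catch fire, 1 burn out
  TTTF.T
  TT..FT
  TTTF.T
  TTTT.T
  TTTTTT
Step 2: 4 trees catch fire, 3 burn out
  TTF..T
  TT...F
  TTF..T
  TTTF.T
  TTTTTT
Step 3: 6 trees catch fire, 4 burn out
  TF...F
  TT....
  TF...F
  TTF..T
  TTTFTT
Step 4: 7 trees catch fire, 6 burn out
  F.....
  TF....
  F.....
  TF...F
  TTF.FT
Step 5: 4 trees catch fire, 7 burn out
  ......
  F.....
  ......
  F.....
  TF...F

......
F.....
......
F.....
TF...F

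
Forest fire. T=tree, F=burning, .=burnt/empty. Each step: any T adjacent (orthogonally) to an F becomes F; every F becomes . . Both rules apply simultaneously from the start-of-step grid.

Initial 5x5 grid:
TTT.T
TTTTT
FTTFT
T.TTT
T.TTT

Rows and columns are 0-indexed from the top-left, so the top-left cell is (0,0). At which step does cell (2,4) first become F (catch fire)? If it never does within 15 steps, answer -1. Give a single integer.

Step 1: cell (2,4)='F' (+7 fires, +2 burnt)
  -> target ignites at step 1
Step 2: cell (2,4)='.' (+8 fires, +7 burnt)
Step 3: cell (2,4)='.' (+5 fires, +8 burnt)
Step 4: cell (2,4)='.' (+0 fires, +5 burnt)
  fire out at step 4

1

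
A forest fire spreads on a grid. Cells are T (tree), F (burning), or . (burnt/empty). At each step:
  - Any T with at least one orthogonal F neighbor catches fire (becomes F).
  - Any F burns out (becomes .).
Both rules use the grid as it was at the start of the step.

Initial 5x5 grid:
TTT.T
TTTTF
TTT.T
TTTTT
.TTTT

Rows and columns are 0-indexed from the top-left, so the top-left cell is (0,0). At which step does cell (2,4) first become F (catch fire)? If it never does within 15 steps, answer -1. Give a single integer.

Step 1: cell (2,4)='F' (+3 fires, +1 burnt)
  -> target ignites at step 1
Step 2: cell (2,4)='.' (+2 fires, +3 burnt)
Step 3: cell (2,4)='.' (+5 fires, +2 burnt)
Step 4: cell (2,4)='.' (+5 fires, +5 burnt)
Step 5: cell (2,4)='.' (+4 fires, +5 burnt)
Step 6: cell (2,4)='.' (+2 fires, +4 burnt)
Step 7: cell (2,4)='.' (+0 fires, +2 burnt)
  fire out at step 7

1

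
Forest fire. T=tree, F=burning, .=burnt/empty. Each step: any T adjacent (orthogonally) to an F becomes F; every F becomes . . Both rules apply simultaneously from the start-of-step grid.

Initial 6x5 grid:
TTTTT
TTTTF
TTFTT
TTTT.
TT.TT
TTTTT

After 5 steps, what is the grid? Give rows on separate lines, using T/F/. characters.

Step 1: 7 trees catch fire, 2 burn out
  TTTTF
  TTFF.
  TF.FF
  TTFT.
  TT.TT
  TTTTT
Step 2: 6 trees catch fire, 7 burn out
  TTFF.
  TF...
  F....
  TF.F.
  TT.TT
  TTTTT
Step 3: 5 trees catch fire, 6 burn out
  TF...
  F....
  .....
  F....
  TF.FT
  TTTTT
Step 4: 5 trees catch fire, 5 burn out
  F....
  .....
  .....
  .....
  F...F
  TFTFT
Step 5: 3 trees catch fire, 5 burn out
  .....
  .....
  .....
  .....
  .....
  F.F.F

.....
.....
.....
.....
.....
F.F.F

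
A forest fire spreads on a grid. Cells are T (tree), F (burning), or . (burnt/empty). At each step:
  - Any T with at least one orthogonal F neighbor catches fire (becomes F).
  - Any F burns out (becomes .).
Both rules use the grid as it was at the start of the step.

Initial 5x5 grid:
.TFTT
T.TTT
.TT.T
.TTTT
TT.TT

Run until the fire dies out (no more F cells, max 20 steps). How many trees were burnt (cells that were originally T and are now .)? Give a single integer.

Step 1: +3 fires, +1 burnt (F count now 3)
Step 2: +3 fires, +3 burnt (F count now 3)
Step 3: +3 fires, +3 burnt (F count now 3)
Step 4: +3 fires, +3 burnt (F count now 3)
Step 5: +3 fires, +3 burnt (F count now 3)
Step 6: +2 fires, +3 burnt (F count now 2)
Step 7: +0 fires, +2 burnt (F count now 0)
Fire out after step 7
Initially T: 18, now '.': 24
Total burnt (originally-T cells now '.'): 17

Answer: 17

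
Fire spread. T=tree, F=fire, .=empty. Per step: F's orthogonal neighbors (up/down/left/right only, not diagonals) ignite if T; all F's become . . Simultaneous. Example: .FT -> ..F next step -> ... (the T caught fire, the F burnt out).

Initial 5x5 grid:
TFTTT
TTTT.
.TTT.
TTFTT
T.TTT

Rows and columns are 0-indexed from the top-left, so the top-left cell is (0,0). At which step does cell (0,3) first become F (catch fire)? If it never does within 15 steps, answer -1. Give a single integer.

Step 1: cell (0,3)='T' (+7 fires, +2 burnt)
Step 2: cell (0,3)='F' (+8 fires, +7 burnt)
  -> target ignites at step 2
Step 3: cell (0,3)='.' (+4 fires, +8 burnt)
Step 4: cell (0,3)='.' (+0 fires, +4 burnt)
  fire out at step 4

2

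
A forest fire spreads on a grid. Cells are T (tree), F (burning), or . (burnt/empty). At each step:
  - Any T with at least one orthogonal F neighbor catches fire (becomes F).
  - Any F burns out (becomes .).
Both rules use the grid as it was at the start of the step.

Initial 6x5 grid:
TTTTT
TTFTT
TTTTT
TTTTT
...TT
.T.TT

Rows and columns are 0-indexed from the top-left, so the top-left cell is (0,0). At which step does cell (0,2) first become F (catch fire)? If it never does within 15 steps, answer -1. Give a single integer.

Step 1: cell (0,2)='F' (+4 fires, +1 burnt)
  -> target ignites at step 1
Step 2: cell (0,2)='.' (+7 fires, +4 burnt)
Step 3: cell (0,2)='.' (+6 fires, +7 burnt)
Step 4: cell (0,2)='.' (+3 fires, +6 burnt)
Step 5: cell (0,2)='.' (+2 fires, +3 burnt)
Step 6: cell (0,2)='.' (+1 fires, +2 burnt)
Step 7: cell (0,2)='.' (+0 fires, +1 burnt)
  fire out at step 7

1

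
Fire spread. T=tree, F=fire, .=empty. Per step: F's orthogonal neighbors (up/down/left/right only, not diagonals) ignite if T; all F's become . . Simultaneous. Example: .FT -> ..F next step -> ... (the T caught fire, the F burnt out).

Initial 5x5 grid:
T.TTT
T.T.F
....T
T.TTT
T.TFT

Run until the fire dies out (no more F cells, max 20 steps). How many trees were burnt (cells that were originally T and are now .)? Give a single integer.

Step 1: +5 fires, +2 burnt (F count now 5)
Step 2: +3 fires, +5 burnt (F count now 3)
Step 3: +1 fires, +3 burnt (F count now 1)
Step 4: +1 fires, +1 burnt (F count now 1)
Step 5: +0 fires, +1 burnt (F count now 0)
Fire out after step 5
Initially T: 14, now '.': 21
Total burnt (originally-T cells now '.'): 10

Answer: 10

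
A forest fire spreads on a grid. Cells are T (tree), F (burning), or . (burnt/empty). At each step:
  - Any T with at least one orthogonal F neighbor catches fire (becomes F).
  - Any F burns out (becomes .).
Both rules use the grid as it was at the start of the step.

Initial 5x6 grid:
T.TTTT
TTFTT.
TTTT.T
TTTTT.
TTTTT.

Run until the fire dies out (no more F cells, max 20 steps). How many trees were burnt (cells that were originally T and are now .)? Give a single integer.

Answer: 23

Derivation:
Step 1: +4 fires, +1 burnt (F count now 4)
Step 2: +6 fires, +4 burnt (F count now 6)
Step 3: +6 fires, +6 burnt (F count now 6)
Step 4: +5 fires, +6 burnt (F count now 5)
Step 5: +2 fires, +5 burnt (F count now 2)
Step 6: +0 fires, +2 burnt (F count now 0)
Fire out after step 6
Initially T: 24, now '.': 29
Total burnt (originally-T cells now '.'): 23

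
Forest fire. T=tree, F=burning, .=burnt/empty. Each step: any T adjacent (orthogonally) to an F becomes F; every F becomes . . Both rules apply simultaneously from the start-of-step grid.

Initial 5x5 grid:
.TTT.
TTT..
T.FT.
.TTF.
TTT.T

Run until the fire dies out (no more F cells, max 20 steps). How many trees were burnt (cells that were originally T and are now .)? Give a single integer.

Answer: 13

Derivation:
Step 1: +3 fires, +2 burnt (F count now 3)
Step 2: +4 fires, +3 burnt (F count now 4)
Step 3: +4 fires, +4 burnt (F count now 4)
Step 4: +2 fires, +4 burnt (F count now 2)
Step 5: +0 fires, +2 burnt (F count now 0)
Fire out after step 5
Initially T: 14, now '.': 24
Total burnt (originally-T cells now '.'): 13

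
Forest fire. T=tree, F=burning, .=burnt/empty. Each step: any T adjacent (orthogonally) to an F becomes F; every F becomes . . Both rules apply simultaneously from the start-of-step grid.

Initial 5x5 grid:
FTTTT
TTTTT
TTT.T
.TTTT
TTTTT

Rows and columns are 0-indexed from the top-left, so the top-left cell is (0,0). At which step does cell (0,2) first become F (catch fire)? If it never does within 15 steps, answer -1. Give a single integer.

Step 1: cell (0,2)='T' (+2 fires, +1 burnt)
Step 2: cell (0,2)='F' (+3 fires, +2 burnt)
  -> target ignites at step 2
Step 3: cell (0,2)='.' (+3 fires, +3 burnt)
Step 4: cell (0,2)='.' (+4 fires, +3 burnt)
Step 5: cell (0,2)='.' (+3 fires, +4 burnt)
Step 6: cell (0,2)='.' (+4 fires, +3 burnt)
Step 7: cell (0,2)='.' (+2 fires, +4 burnt)
Step 8: cell (0,2)='.' (+1 fires, +2 burnt)
Step 9: cell (0,2)='.' (+0 fires, +1 burnt)
  fire out at step 9

2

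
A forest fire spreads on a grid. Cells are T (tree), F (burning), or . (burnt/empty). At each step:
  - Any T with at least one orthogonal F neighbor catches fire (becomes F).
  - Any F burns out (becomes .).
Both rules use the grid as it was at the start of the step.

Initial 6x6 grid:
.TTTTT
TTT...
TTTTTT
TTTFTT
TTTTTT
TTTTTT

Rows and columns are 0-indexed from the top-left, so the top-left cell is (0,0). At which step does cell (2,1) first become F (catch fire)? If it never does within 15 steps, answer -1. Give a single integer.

Step 1: cell (2,1)='T' (+4 fires, +1 burnt)
Step 2: cell (2,1)='T' (+7 fires, +4 burnt)
Step 3: cell (2,1)='F' (+8 fires, +7 burnt)
  -> target ignites at step 3
Step 4: cell (2,1)='.' (+6 fires, +8 burnt)
Step 5: cell (2,1)='.' (+4 fires, +6 burnt)
Step 6: cell (2,1)='.' (+1 fires, +4 burnt)
Step 7: cell (2,1)='.' (+1 fires, +1 burnt)
Step 8: cell (2,1)='.' (+0 fires, +1 burnt)
  fire out at step 8

3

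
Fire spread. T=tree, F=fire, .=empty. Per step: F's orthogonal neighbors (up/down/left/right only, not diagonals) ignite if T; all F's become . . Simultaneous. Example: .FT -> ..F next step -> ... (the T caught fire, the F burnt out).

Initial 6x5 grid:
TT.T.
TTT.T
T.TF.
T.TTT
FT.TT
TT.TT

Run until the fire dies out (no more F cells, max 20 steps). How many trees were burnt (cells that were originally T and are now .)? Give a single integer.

Answer: 18

Derivation:
Step 1: +5 fires, +2 burnt (F count now 5)
Step 2: +6 fires, +5 burnt (F count now 6)
Step 3: +4 fires, +6 burnt (F count now 4)
Step 4: +3 fires, +4 burnt (F count now 3)
Step 5: +0 fires, +3 burnt (F count now 0)
Fire out after step 5
Initially T: 20, now '.': 28
Total burnt (originally-T cells now '.'): 18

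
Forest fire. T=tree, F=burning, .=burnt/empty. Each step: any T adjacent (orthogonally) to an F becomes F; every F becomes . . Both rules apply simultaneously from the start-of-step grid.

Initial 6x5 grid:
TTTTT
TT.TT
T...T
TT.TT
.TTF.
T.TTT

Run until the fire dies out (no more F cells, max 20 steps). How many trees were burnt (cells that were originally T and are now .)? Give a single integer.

Step 1: +3 fires, +1 burnt (F count now 3)
Step 2: +4 fires, +3 burnt (F count now 4)
Step 3: +2 fires, +4 burnt (F count now 2)
Step 4: +2 fires, +2 burnt (F count now 2)
Step 5: +3 fires, +2 burnt (F count now 3)
Step 6: +2 fires, +3 burnt (F count now 2)
Step 7: +3 fires, +2 burnt (F count now 3)
Step 8: +1 fires, +3 burnt (F count now 1)
Step 9: +0 fires, +1 burnt (F count now 0)
Fire out after step 9
Initially T: 21, now '.': 29
Total burnt (originally-T cells now '.'): 20

Answer: 20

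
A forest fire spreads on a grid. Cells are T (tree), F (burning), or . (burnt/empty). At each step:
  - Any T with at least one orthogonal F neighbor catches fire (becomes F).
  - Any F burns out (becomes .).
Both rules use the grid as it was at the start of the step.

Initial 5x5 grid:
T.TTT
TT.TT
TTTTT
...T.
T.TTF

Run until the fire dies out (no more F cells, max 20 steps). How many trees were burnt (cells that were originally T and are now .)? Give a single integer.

Step 1: +1 fires, +1 burnt (F count now 1)
Step 2: +2 fires, +1 burnt (F count now 2)
Step 3: +1 fires, +2 burnt (F count now 1)
Step 4: +3 fires, +1 burnt (F count now 3)
Step 5: +3 fires, +3 burnt (F count now 3)
Step 6: +4 fires, +3 burnt (F count now 4)
Step 7: +1 fires, +4 burnt (F count now 1)
Step 8: +1 fires, +1 burnt (F count now 1)
Step 9: +0 fires, +1 burnt (F count now 0)
Fire out after step 9
Initially T: 17, now '.': 24
Total burnt (originally-T cells now '.'): 16

Answer: 16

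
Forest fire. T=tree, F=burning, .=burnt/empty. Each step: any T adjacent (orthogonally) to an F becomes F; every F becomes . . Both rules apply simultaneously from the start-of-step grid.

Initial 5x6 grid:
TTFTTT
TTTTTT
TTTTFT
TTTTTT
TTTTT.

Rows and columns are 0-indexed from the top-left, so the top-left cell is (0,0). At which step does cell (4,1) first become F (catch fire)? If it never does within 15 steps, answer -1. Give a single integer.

Step 1: cell (4,1)='T' (+7 fires, +2 burnt)
Step 2: cell (4,1)='T' (+9 fires, +7 burnt)
Step 3: cell (4,1)='T' (+5 fires, +9 burnt)
Step 4: cell (4,1)='T' (+3 fires, +5 burnt)
Step 5: cell (4,1)='F' (+2 fires, +3 burnt)
  -> target ignites at step 5
Step 6: cell (4,1)='.' (+1 fires, +2 burnt)
Step 7: cell (4,1)='.' (+0 fires, +1 burnt)
  fire out at step 7

5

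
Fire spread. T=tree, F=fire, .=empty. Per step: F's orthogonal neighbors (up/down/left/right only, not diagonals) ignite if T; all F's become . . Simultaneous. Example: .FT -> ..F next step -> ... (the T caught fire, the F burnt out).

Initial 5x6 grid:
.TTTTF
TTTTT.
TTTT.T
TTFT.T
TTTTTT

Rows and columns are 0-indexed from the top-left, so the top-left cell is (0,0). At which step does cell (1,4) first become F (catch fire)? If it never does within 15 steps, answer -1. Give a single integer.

Step 1: cell (1,4)='T' (+5 fires, +2 burnt)
Step 2: cell (1,4)='F' (+8 fires, +5 burnt)
  -> target ignites at step 2
Step 3: cell (1,4)='.' (+6 fires, +8 burnt)
Step 4: cell (1,4)='.' (+3 fires, +6 burnt)
Step 5: cell (1,4)='.' (+1 fires, +3 burnt)
Step 6: cell (1,4)='.' (+1 fires, +1 burnt)
Step 7: cell (1,4)='.' (+0 fires, +1 burnt)
  fire out at step 7

2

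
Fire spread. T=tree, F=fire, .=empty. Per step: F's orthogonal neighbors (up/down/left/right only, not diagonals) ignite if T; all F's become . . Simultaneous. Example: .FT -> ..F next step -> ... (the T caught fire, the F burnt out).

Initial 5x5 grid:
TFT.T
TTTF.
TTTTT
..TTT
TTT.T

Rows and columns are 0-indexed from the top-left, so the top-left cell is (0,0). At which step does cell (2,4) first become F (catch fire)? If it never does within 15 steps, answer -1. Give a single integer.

Step 1: cell (2,4)='T' (+5 fires, +2 burnt)
Step 2: cell (2,4)='F' (+5 fires, +5 burnt)
  -> target ignites at step 2
Step 3: cell (2,4)='.' (+3 fires, +5 burnt)
Step 4: cell (2,4)='.' (+2 fires, +3 burnt)
Step 5: cell (2,4)='.' (+1 fires, +2 burnt)
Step 6: cell (2,4)='.' (+1 fires, +1 burnt)
Step 7: cell (2,4)='.' (+0 fires, +1 burnt)
  fire out at step 7

2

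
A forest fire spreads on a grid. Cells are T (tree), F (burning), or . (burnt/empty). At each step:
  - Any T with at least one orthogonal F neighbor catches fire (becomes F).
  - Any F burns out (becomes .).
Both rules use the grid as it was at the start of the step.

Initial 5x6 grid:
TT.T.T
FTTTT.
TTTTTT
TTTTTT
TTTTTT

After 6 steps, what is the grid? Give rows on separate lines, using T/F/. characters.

Step 1: 3 trees catch fire, 1 burn out
  FT.T.T
  .FTTT.
  FTTTTT
  TTTTTT
  TTTTTT
Step 2: 4 trees catch fire, 3 burn out
  .F.T.T
  ..FTT.
  .FTTTT
  FTTTTT
  TTTTTT
Step 3: 4 trees catch fire, 4 burn out
  ...T.T
  ...FT.
  ..FTTT
  .FTTTT
  FTTTTT
Step 4: 5 trees catch fire, 4 burn out
  ...F.T
  ....F.
  ...FTT
  ..FTTT
  .FTTTT
Step 5: 3 trees catch fire, 5 burn out
  .....T
  ......
  ....FT
  ...FTT
  ..FTTT
Step 6: 3 trees catch fire, 3 burn out
  .....T
  ......
  .....F
  ....FT
  ...FTT

.....T
......
.....F
....FT
...FTT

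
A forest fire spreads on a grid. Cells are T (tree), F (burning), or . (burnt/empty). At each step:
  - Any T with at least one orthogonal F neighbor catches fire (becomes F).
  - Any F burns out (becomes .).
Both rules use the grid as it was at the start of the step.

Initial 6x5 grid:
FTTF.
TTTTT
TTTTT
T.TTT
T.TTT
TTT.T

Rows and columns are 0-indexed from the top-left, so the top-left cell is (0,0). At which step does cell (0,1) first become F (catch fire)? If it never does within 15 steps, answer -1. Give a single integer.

Step 1: cell (0,1)='F' (+4 fires, +2 burnt)
  -> target ignites at step 1
Step 2: cell (0,1)='.' (+5 fires, +4 burnt)
Step 3: cell (0,1)='.' (+5 fires, +5 burnt)
Step 4: cell (0,1)='.' (+4 fires, +5 burnt)
Step 5: cell (0,1)='.' (+3 fires, +4 burnt)
Step 6: cell (0,1)='.' (+3 fires, +3 burnt)
Step 7: cell (0,1)='.' (+0 fires, +3 burnt)
  fire out at step 7

1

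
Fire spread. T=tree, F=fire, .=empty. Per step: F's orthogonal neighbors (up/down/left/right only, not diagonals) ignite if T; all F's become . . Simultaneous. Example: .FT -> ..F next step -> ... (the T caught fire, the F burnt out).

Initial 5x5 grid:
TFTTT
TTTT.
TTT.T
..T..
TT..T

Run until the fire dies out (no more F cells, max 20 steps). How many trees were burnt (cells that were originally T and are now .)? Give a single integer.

Answer: 12

Derivation:
Step 1: +3 fires, +1 burnt (F count now 3)
Step 2: +4 fires, +3 burnt (F count now 4)
Step 3: +4 fires, +4 burnt (F count now 4)
Step 4: +1 fires, +4 burnt (F count now 1)
Step 5: +0 fires, +1 burnt (F count now 0)
Fire out after step 5
Initially T: 16, now '.': 21
Total burnt (originally-T cells now '.'): 12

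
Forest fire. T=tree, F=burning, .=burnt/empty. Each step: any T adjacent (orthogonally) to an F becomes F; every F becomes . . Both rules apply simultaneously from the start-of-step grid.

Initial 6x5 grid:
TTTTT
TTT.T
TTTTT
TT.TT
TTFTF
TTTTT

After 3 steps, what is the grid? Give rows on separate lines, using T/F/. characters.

Step 1: 5 trees catch fire, 2 burn out
  TTTTT
  TTT.T
  TTTTT
  TT.TF
  TF.F.
  TTFTF
Step 2: 6 trees catch fire, 5 burn out
  TTTTT
  TTT.T
  TTTTF
  TF.F.
  F....
  TF.F.
Step 3: 5 trees catch fire, 6 burn out
  TTTTT
  TTT.F
  TFTF.
  F....
  .....
  F....

TTTTT
TTT.F
TFTF.
F....
.....
F....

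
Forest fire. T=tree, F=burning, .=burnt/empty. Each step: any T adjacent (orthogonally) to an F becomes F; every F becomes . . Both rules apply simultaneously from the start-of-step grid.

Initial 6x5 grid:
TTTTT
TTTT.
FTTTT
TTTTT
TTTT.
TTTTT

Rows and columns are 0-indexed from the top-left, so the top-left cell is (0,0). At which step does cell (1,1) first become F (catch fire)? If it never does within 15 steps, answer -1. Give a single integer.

Step 1: cell (1,1)='T' (+3 fires, +1 burnt)
Step 2: cell (1,1)='F' (+5 fires, +3 burnt)
  -> target ignites at step 2
Step 3: cell (1,1)='.' (+6 fires, +5 burnt)
Step 4: cell (1,1)='.' (+6 fires, +6 burnt)
Step 5: cell (1,1)='.' (+4 fires, +6 burnt)
Step 6: cell (1,1)='.' (+2 fires, +4 burnt)
Step 7: cell (1,1)='.' (+1 fires, +2 burnt)
Step 8: cell (1,1)='.' (+0 fires, +1 burnt)
  fire out at step 8

2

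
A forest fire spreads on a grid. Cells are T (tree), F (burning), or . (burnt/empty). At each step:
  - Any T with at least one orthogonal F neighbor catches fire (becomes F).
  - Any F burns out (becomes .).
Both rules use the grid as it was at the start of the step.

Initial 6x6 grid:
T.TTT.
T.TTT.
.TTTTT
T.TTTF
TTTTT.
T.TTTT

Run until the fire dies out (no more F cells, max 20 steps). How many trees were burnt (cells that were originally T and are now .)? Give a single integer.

Step 1: +2 fires, +1 burnt (F count now 2)
Step 2: +3 fires, +2 burnt (F count now 3)
Step 3: +5 fires, +3 burnt (F count now 5)
Step 4: +6 fires, +5 burnt (F count now 6)
Step 5: +5 fires, +6 burnt (F count now 5)
Step 6: +2 fires, +5 burnt (F count now 2)
Step 7: +2 fires, +2 burnt (F count now 2)
Step 8: +0 fires, +2 burnt (F count now 0)
Fire out after step 8
Initially T: 27, now '.': 34
Total burnt (originally-T cells now '.'): 25

Answer: 25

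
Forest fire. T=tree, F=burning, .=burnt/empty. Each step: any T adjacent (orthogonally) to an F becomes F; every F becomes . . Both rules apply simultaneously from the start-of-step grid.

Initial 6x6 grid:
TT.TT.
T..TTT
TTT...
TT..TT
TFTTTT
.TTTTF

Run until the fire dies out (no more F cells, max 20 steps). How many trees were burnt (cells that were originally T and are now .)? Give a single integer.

Answer: 19

Derivation:
Step 1: +6 fires, +2 burnt (F count now 6)
Step 2: +7 fires, +6 burnt (F count now 7)
Step 3: +3 fires, +7 burnt (F count now 3)
Step 4: +1 fires, +3 burnt (F count now 1)
Step 5: +1 fires, +1 burnt (F count now 1)
Step 6: +1 fires, +1 burnt (F count now 1)
Step 7: +0 fires, +1 burnt (F count now 0)
Fire out after step 7
Initially T: 24, now '.': 31
Total burnt (originally-T cells now '.'): 19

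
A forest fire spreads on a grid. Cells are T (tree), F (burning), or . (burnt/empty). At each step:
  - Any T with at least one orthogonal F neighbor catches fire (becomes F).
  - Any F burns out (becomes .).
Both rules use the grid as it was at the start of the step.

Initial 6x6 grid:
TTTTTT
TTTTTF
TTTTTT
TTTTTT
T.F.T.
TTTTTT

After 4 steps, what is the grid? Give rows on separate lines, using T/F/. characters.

Step 1: 5 trees catch fire, 2 burn out
  TTTTTF
  TTTTF.
  TTTTTF
  TTFTTT
  T...T.
  TTFTTT
Step 2: 9 trees catch fire, 5 burn out
  TTTTF.
  TTTF..
  TTFTF.
  TF.FTF
  T...T.
  TF.FTT
Step 3: 8 trees catch fire, 9 burn out
  TTTF..
  TTF...
  TF.F..
  F...F.
  T...T.
  F...FT
Step 4: 6 trees catch fire, 8 burn out
  TTF...
  TF....
  F.....
  ......
  F...F.
  .....F

TTF...
TF....
F.....
......
F...F.
.....F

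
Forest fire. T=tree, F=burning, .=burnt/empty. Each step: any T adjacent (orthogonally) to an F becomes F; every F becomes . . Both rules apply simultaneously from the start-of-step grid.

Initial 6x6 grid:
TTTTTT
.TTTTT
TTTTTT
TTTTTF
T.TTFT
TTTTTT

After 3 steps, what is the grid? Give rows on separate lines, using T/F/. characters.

Step 1: 5 trees catch fire, 2 burn out
  TTTTTT
  .TTTTT
  TTTTTF
  TTTTF.
  T.TF.F
  TTTTFT
Step 2: 6 trees catch fire, 5 burn out
  TTTTTT
  .TTTTF
  TTTTF.
  TTTF..
  T.F...
  TTTF.F
Step 3: 5 trees catch fire, 6 burn out
  TTTTTF
  .TTTF.
  TTTF..
  TTF...
  T.....
  TTF...

TTTTTF
.TTTF.
TTTF..
TTF...
T.....
TTF...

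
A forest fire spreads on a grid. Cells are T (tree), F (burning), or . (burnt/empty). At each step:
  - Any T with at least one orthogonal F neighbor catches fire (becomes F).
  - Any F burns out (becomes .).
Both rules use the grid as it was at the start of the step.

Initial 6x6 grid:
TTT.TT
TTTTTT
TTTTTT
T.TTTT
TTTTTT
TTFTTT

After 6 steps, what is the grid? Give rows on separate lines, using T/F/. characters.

Step 1: 3 trees catch fire, 1 burn out
  TTT.TT
  TTTTTT
  TTTTTT
  T.TTTT
  TTFTTT
  TF.FTT
Step 2: 5 trees catch fire, 3 burn out
  TTT.TT
  TTTTTT
  TTTTTT
  T.FTTT
  TF.FTT
  F...FT
Step 3: 5 trees catch fire, 5 burn out
  TTT.TT
  TTTTTT
  TTFTTT
  T..FTT
  F...FT
  .....F
Step 4: 6 trees catch fire, 5 burn out
  TTT.TT
  TTFTTT
  TF.FTT
  F...FT
  .....F
  ......
Step 5: 6 trees catch fire, 6 burn out
  TTF.TT
  TF.FTT
  F...FT
  .....F
  ......
  ......
Step 6: 4 trees catch fire, 6 burn out
  TF..TT
  F...FT
  .....F
  ......
  ......
  ......

TF..TT
F...FT
.....F
......
......
......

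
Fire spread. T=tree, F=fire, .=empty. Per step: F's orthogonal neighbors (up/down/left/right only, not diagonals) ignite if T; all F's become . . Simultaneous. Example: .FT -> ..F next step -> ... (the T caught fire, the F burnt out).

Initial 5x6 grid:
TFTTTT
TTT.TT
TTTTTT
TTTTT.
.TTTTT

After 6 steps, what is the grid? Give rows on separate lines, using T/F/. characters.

Step 1: 3 trees catch fire, 1 burn out
  F.FTTT
  TFT.TT
  TTTTTT
  TTTTT.
  .TTTTT
Step 2: 4 trees catch fire, 3 burn out
  ...FTT
  F.F.TT
  TFTTTT
  TTTTT.
  .TTTTT
Step 3: 4 trees catch fire, 4 burn out
  ....FT
  ....TT
  F.FTTT
  TFTTT.
  .TTTTT
Step 4: 6 trees catch fire, 4 burn out
  .....F
  ....FT
  ...FTT
  F.FTT.
  .FTTTT
Step 5: 4 trees catch fire, 6 burn out
  ......
  .....F
  ....FT
  ...FT.
  ..FTTT
Step 6: 3 trees catch fire, 4 burn out
  ......
  ......
  .....F
  ....F.
  ...FTT

......
......
.....F
....F.
...FTT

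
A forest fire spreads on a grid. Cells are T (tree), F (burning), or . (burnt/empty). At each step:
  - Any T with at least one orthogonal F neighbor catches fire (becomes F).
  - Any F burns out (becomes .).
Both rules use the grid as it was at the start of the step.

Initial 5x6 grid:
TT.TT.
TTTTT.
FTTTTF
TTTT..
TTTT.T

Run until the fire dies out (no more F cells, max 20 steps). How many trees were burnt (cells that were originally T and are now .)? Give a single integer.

Step 1: +4 fires, +2 burnt (F count now 4)
Step 2: +7 fires, +4 burnt (F count now 7)
Step 3: +7 fires, +7 burnt (F count now 7)
Step 4: +3 fires, +7 burnt (F count now 3)
Step 5: +0 fires, +3 burnt (F count now 0)
Fire out after step 5
Initially T: 22, now '.': 29
Total burnt (originally-T cells now '.'): 21

Answer: 21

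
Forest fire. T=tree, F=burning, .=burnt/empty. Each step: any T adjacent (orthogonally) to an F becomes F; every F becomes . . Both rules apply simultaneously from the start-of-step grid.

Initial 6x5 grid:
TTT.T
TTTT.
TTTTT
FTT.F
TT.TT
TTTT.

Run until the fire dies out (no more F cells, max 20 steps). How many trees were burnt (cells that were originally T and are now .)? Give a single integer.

Step 1: +5 fires, +2 burnt (F count now 5)
Step 2: +7 fires, +5 burnt (F count now 7)
Step 3: +6 fires, +7 burnt (F count now 6)
Step 4: +3 fires, +6 burnt (F count now 3)
Step 5: +1 fires, +3 burnt (F count now 1)
Step 6: +0 fires, +1 burnt (F count now 0)
Fire out after step 6
Initially T: 23, now '.': 29
Total burnt (originally-T cells now '.'): 22

Answer: 22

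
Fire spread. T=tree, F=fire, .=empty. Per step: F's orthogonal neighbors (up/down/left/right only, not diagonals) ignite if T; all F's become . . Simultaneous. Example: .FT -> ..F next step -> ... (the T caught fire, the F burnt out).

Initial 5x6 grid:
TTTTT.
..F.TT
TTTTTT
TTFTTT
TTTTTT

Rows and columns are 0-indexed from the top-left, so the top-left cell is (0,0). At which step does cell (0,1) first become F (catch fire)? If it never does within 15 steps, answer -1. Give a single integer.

Step 1: cell (0,1)='T' (+5 fires, +2 burnt)
Step 2: cell (0,1)='F' (+8 fires, +5 burnt)
  -> target ignites at step 2
Step 3: cell (0,1)='.' (+7 fires, +8 burnt)
Step 4: cell (0,1)='.' (+3 fires, +7 burnt)
Step 5: cell (0,1)='.' (+1 fires, +3 burnt)
Step 6: cell (0,1)='.' (+0 fires, +1 burnt)
  fire out at step 6

2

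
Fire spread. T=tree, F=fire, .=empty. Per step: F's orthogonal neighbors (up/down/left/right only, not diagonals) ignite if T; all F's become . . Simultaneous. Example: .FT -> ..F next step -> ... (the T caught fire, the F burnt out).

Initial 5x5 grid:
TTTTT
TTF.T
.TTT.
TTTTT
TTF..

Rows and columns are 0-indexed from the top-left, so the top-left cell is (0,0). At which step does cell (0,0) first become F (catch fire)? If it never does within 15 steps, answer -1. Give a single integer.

Step 1: cell (0,0)='T' (+5 fires, +2 burnt)
Step 2: cell (0,0)='T' (+8 fires, +5 burnt)
Step 3: cell (0,0)='F' (+4 fires, +8 burnt)
  -> target ignites at step 3
Step 4: cell (0,0)='.' (+1 fires, +4 burnt)
Step 5: cell (0,0)='.' (+0 fires, +1 burnt)
  fire out at step 5

3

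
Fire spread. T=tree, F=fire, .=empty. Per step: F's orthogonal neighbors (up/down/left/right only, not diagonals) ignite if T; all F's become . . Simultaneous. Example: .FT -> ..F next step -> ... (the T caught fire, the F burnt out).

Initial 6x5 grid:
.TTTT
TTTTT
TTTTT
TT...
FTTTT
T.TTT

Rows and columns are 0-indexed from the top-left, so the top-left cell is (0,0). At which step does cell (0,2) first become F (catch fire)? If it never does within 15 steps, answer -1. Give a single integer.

Step 1: cell (0,2)='T' (+3 fires, +1 burnt)
Step 2: cell (0,2)='T' (+3 fires, +3 burnt)
Step 3: cell (0,2)='T' (+4 fires, +3 burnt)
Step 4: cell (0,2)='T' (+4 fires, +4 burnt)
Step 5: cell (0,2)='T' (+4 fires, +4 burnt)
Step 6: cell (0,2)='F' (+3 fires, +4 burnt)
  -> target ignites at step 6
Step 7: cell (0,2)='.' (+2 fires, +3 burnt)
Step 8: cell (0,2)='.' (+1 fires, +2 burnt)
Step 9: cell (0,2)='.' (+0 fires, +1 burnt)
  fire out at step 9

6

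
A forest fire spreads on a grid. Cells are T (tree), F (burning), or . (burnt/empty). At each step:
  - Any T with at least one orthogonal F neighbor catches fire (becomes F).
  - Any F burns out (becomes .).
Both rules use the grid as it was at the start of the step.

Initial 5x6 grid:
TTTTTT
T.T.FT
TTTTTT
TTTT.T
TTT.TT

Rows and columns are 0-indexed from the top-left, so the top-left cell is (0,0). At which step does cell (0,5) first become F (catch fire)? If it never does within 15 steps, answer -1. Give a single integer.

Step 1: cell (0,5)='T' (+3 fires, +1 burnt)
Step 2: cell (0,5)='F' (+4 fires, +3 burnt)
  -> target ignites at step 2
Step 3: cell (0,5)='.' (+4 fires, +4 burnt)
Step 4: cell (0,5)='.' (+5 fires, +4 burnt)
Step 5: cell (0,5)='.' (+5 fires, +5 burnt)
Step 6: cell (0,5)='.' (+3 fires, +5 burnt)
Step 7: cell (0,5)='.' (+1 fires, +3 burnt)
Step 8: cell (0,5)='.' (+0 fires, +1 burnt)
  fire out at step 8

2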